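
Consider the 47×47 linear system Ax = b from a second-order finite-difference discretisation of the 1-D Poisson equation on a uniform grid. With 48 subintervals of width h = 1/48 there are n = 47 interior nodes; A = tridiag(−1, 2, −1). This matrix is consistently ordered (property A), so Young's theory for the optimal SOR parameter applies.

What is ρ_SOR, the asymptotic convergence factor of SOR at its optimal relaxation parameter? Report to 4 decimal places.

n=47: λ(B_J) = 1 − λ(A)/2 = cos(kπ/48); k=1 gives ρ_J = 0.9979.
√(1−ρ_J²) simplifies to sin(π/48) = 0.06540.
Young: ω* = 2/(1+√(1−ρ_J²)) = 2/(1+0.06540) = 2/1.06540 = 1.8772.
ρ(B_{ω*}) = ω*−1 = 0.8772

ρ_SOR = 0.8772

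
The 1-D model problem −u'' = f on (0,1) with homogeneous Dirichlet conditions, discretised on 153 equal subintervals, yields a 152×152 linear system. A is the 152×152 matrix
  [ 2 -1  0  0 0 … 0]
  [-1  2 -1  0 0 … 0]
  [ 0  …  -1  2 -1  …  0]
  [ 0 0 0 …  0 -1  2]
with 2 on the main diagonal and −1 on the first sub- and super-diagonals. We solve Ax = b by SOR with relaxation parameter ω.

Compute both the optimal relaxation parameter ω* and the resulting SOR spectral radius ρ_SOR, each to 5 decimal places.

½·tridiag(1,0,1) at n=152: λ_k = cos(kπ/153); max |λ| at k=1 ⇒ ρ_J = cos(π/153) ≈ 0.99979.
√(1−ρ_J²) = |sin(π/153)| = 0.020532
[ω*] 2 ÷ (1 + 0.020532) = 2 ÷ 1.020532 = 1.95976.
ρ(B_{ω*}) = ω*−1 = 0.95976

ω* = 1.95976, ρ_SOR = 0.95976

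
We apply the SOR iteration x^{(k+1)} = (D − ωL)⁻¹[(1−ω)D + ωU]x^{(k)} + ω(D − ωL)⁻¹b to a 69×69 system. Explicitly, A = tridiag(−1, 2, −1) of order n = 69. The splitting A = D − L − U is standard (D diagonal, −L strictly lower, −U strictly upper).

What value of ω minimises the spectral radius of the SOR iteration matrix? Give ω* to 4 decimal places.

[ρ_J] n=69: ρ(B_J) = cos(π/(n+1)) = cos(π/70) = 0.9990.
√(1−ρ_J²) simplifies to sin(π/70) = 0.04486.
ω* = 2/(1 + 0.04486) = 2/1.04486 = 1.9141.
ρ(B_{ω*}) = ω*−1 = 0.9141

ω* = 1.9141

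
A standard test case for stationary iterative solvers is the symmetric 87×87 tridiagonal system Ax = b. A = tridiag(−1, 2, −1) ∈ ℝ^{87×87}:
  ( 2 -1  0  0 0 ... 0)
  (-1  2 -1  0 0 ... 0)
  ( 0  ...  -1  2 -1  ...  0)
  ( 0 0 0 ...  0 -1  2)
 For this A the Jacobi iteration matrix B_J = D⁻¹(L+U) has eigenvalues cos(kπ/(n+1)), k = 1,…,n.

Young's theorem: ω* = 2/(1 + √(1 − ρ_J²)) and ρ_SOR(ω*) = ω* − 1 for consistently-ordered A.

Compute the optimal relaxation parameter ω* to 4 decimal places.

ω* = 1.9311

ρ_J = max_k |cos(kπ/88)| = cos(π/88) = 0.9994
√(1 − cos²(π/88)) = sin(π/88) ≈ 0.03569.
ω* = 2 / (1 + 0.03569) = 2 / 1.03569 ≈ 1.9311.
and ρ(B_{ω*}) = 1.9311 − 1 = 0.9311.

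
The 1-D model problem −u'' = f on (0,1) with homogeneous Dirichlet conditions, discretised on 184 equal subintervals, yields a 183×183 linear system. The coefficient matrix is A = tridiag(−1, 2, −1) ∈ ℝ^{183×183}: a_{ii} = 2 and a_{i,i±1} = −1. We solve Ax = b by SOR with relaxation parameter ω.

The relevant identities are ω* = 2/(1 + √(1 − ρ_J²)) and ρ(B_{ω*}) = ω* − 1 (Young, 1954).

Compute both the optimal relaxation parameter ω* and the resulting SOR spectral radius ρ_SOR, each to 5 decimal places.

B_J for the 183×183 system has eigenvalues cos(kπ/184); ρ_J = cos(π/184) = 0.99985.
√(1−ρ_J²) simplifies to sin(π/184) = 0.017073.
ω* = 2/(1 + 0.017073) = 2/1.017073 = 1.96643.
Hence ρ(B_{ω*}) = 1.96643 − 1 = 0.96643.

ω* = 1.96643, ρ_SOR = 0.96643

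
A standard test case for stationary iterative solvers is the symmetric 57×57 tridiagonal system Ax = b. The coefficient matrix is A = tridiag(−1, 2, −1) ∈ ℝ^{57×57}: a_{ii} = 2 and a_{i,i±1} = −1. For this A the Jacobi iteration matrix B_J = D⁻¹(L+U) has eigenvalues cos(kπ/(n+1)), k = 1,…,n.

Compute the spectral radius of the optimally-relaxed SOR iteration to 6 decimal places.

With n=57, ρ(Jacobi) = cos(π/58) = 0.998533.
√(1−ρ_J²) simplifies to sin(π/58) = 0.0541389.
ω* = 2 / (1 + 0.0541389) = 2 / 1.0541389 ≈ 1.897283.
ρ(B_{ω*}) = ω*−1 = 0.897283

ρ_SOR = 0.897283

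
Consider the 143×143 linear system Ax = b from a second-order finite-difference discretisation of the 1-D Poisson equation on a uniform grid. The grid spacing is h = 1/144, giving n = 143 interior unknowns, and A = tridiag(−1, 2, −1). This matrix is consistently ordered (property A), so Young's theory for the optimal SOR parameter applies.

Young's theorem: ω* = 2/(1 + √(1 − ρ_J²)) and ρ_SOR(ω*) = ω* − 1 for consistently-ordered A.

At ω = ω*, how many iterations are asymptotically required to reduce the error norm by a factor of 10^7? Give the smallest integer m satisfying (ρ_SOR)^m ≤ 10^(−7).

B_J for the 143×143 system has eigenvalues cos(kπ/144); ρ_J = cos(π/144) = 0.9997620.
1 − cos²(π/144) = sin²(π/144) ⇒ √(1−ρ_J²) = sin(π/144) = 0.0218149.
Young: ω* = 2/(1+√(1−ρ_J²)) = 2/(1+0.0218149) = 2/1.0218149 = 1.9573017.
and ρ(B_{ω*}) = 1.9573017 − 1 = 0.9573017.
ρ_SOR^m ≤ 10^(−7) ⇔ m ≥ 7·ln10/(−ln 0.9573017) = 16.1181/0.0436367 = 369.370; m = ⌈369.370⌉ = 370.

m = 370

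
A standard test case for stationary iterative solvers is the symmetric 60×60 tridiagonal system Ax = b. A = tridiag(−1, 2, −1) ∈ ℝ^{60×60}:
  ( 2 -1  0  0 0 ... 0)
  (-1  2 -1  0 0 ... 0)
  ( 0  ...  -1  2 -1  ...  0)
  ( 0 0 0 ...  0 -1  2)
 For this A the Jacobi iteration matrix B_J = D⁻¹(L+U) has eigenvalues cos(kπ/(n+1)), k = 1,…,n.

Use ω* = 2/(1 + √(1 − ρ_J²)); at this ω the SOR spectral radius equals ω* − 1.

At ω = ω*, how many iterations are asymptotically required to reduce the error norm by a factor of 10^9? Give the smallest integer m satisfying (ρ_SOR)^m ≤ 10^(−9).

m = 202

½·tridiag(1,0,1) at n=60: λ_k = cos(kπ/61); max |λ| at k=1 ⇒ ρ_J = cos(π/61) ≈ 0.9986741.
root = sin(π/61) = 0.0514788  (since 1−cos² = sin²).
[ω*] 2 ÷ (1 + 0.0514788) = 2 ÷ 1.0514788 = 1.9020830.
and ρ(B_{ω*}) = 1.9020830 − 1 = 0.9020830.
Need (0.9020830)^m ≤ 10^(−9): m ≥ 9·ln10/|ln 0.9020830| = 20.7233/0.103049 = 201.101 ⇒ m = 202.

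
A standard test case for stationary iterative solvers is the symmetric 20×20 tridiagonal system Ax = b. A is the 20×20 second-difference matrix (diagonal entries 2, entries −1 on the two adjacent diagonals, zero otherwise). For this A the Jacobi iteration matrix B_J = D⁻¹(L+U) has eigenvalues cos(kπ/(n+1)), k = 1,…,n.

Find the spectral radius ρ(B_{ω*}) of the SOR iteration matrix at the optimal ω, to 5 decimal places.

ρ_SOR = 0.74058

n=20: λ(B_J) = 1 − λ(A)/2 = cos(kπ/21); k=1 gives ρ_J = 0.98883.
1 − cos²(π/21) = sin²(π/21) ⇒ √(1−ρ_J²) = sin(π/21) = 0.149042.
So ω* = 2/1.149042 = 1.74058 (Young).
At ω = 1.74058 every |λ(B_ω)| = ω−1, so ρ_SOR = 0.74058.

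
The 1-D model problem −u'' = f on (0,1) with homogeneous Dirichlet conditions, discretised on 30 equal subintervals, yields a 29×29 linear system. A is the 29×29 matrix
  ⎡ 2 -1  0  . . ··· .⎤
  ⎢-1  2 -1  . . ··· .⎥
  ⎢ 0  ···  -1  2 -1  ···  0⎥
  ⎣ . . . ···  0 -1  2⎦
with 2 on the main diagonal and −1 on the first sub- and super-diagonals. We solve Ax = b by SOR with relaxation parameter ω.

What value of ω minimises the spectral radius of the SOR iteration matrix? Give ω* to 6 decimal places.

ω* = 1.810727

n=29: λ(B_J) = 1 − λ(A)/2 = cos(kπ/30); k=1 gives ρ_J = 0.994522.
1 − cos²(π/30) = sin²(π/30) ⇒ √(1−ρ_J²) = sin(π/30) = 0.1045285.
Then 2/(1+√(1−ρ_J²)) = 2/(1+0.1045285); ω* = 2/1.1045285 = 1.810727.
ρ_SOR = ω* − 1 ≈ 0.810727.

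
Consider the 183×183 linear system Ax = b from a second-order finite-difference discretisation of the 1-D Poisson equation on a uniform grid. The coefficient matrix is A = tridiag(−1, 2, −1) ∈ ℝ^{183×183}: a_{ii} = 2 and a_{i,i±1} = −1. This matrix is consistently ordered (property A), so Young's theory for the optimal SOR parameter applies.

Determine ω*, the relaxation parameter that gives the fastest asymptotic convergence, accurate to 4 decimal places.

[ρ_J] n=183: ρ(B_J) = cos(π/(n+1)) = cos(π/184) = 0.9999.
root = sin(π/184) = 0.01707  (since 1−cos² = sin²).
Then 2/(1+√(1−ρ_J²)) = 2/(1+0.01707); ω* = 2/1.01707 = 1.9664.
and ρ(B_{ω*}) = 1.9664 − 1 = 0.9664.

ω* = 1.9664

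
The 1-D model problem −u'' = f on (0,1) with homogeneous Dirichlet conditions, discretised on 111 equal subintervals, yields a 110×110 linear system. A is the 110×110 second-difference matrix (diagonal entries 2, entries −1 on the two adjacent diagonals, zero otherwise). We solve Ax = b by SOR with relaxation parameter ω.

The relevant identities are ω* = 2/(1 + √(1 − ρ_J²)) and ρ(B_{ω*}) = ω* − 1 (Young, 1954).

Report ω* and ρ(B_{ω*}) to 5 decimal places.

[ρ_J] n=110: ρ(B_J) = cos(π/(n+1)) = cos(π/111) = 0.99960.
√(1−ρ_J²) simplifies to sin(π/111) = 0.028299.
ω* = 2/(1 + 0.028299) = 2/1.028299 = 1.94496.
ρ_SOR = ω* − 1 = 1.94496 − 1 = 0.94496.

ω* = 1.94496, ρ_SOR = 0.94496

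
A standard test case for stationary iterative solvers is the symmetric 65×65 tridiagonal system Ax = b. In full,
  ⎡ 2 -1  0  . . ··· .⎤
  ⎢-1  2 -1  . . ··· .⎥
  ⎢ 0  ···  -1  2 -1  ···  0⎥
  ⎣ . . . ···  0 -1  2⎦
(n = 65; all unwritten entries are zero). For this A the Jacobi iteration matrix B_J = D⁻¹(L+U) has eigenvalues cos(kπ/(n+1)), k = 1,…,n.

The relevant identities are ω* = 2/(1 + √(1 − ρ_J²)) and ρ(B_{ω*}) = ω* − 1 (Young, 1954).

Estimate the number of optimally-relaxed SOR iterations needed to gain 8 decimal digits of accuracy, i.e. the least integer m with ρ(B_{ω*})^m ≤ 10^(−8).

½·tridiag(1,0,1) at n=65: λ_k = cos(kπ/66); max |λ| at k=1 ⇒ ρ_J = cos(π/66) ≈ 0.9988673.
√(1 − cos²(π/66)) = sin(π/66) ≈ 0.0475819.
ω* = 2/(1+0.0475819) = 1.9091586
Hence ρ(B_{ω*}) = 1.9091586 − 1 = 0.9091586.
8·ln10 = 18.4207; −ln(0.9091586) = 0.0952357; m = ⌈18.4207/0.0952357⌉ = ⌈193.422⌉ = 194.

m = 194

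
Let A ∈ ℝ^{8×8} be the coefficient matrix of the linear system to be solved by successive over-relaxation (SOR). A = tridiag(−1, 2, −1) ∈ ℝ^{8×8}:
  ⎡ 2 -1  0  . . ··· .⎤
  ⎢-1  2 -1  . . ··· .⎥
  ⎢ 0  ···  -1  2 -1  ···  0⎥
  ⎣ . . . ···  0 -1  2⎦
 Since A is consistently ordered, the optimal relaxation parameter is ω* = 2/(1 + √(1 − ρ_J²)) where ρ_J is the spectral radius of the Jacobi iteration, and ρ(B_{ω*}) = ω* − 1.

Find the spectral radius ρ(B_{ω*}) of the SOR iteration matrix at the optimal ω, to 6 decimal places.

ρ_SOR = 0.490291

spectrum of D⁻¹(L+U) = {cos(kπ/9) : 1≤k≤8}; ρ_J = cos(π/9) = 0.939693.
root = sin(π/9) = 0.3420201  (since 1−cos² = sin²).
ω* = 2 / (1 + 0.3420201) = 2 / 1.3420201 ≈ 1.490291.
ρ(B_{ω*}) = ω*−1 = 0.490291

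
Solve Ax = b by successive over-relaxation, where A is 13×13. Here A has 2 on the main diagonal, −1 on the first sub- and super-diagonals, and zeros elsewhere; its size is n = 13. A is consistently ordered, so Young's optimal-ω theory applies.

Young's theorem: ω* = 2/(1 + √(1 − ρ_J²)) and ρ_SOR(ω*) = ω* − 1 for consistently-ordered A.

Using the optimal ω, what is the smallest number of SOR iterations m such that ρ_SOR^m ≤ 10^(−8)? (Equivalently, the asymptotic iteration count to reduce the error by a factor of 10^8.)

m = 41

spectrum of D⁻¹(L+U) = {cos(kπ/14) : 1≤k≤13}; ρ_J = cos(π/14) = 0.9749279.
root = sin(π/14) = 0.2225209  (since 1−cos² = sin²).
ω* = 2/(1+0.2225209) = 1.6359639
ρ(B_{ω*}) = ω*−1 = 0.6359639
For 8 digits: m = 8·ln10 / (−ln 0.6359639) = 18.4207/0.452613 = 40.699; round up → m = 41.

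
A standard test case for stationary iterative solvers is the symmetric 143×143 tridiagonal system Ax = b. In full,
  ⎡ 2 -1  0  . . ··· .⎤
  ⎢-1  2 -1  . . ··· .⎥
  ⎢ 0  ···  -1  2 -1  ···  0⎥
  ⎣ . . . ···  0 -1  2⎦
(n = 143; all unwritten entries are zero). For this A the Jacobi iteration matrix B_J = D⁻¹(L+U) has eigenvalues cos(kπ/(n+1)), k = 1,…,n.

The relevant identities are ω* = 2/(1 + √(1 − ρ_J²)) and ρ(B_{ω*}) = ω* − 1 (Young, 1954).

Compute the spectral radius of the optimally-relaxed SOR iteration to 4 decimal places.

With n=143, ρ(Jacobi) = cos(π/144) = 0.9998.
√(1 − cos²(π/144)) = sin(π/144) ≈ 0.02181.
ω* = 2/(1 + 0.02181) = 2/1.02181 = 1.9573.
[ρ_SOR] ω* − 1 = 0.9573.

ρ_SOR = 0.9573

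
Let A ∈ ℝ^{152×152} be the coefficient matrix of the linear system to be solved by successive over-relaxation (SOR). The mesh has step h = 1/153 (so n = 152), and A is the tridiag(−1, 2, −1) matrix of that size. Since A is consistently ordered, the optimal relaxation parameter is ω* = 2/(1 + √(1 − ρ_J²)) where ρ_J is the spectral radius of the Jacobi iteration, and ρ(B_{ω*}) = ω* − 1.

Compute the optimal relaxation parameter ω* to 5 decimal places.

ω* = 1.95976

[ρ_J] n=152: ρ(B_J) = cos(π/(n+1)) = cos(π/153) = 0.99979.
√(1−ρ_J²) simplifies to sin(π/153) = 0.020532.
ω* = 2/(1 + 0.020532) = 2/1.020532 = 1.95976.
Hence ρ(B_{ω*}) = 1.95976 − 1 = 0.95976.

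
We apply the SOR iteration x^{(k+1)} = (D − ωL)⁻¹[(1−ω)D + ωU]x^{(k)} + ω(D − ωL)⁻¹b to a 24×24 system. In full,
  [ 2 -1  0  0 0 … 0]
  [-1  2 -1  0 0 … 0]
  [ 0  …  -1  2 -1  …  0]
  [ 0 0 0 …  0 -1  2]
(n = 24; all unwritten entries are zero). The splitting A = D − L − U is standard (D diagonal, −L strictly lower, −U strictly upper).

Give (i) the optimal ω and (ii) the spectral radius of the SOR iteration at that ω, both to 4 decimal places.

[ρ_J] n=24: ρ(B_J) = cos(π/(n+1)) = cos(π/25) = 0.9921.
1 − cos²(π/25) = sin²(π/25) ⇒ √(1−ρ_J²) = sin(π/25) = 0.12533.
So ω* = 2/1.12533 = 1.7773 (Young).
ρ_SOR = ω* − 1 = 1.7773 − 1 = 0.7773.

ω* = 1.7773, ρ_SOR = 0.7773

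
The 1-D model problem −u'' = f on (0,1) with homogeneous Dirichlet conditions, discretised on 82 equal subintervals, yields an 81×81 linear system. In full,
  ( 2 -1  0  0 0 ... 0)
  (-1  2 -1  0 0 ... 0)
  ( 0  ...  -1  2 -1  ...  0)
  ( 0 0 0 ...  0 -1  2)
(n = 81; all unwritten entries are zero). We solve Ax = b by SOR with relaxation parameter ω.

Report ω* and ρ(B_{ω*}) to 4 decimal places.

B_J for the 81×81 system has eigenvalues cos(kπ/82); ρ_J = cos(π/82) = 0.9993.
root = sin(π/82) = 0.03830  (since 1−cos² = sin²).
So ω* = 2/1.03830 = 1.9262 (Young).
At ω = 1.9262 every |λ(B_ω)| = ω−1, so ρ_SOR = 0.9262.

ω* = 1.9262, ρ_SOR = 0.9262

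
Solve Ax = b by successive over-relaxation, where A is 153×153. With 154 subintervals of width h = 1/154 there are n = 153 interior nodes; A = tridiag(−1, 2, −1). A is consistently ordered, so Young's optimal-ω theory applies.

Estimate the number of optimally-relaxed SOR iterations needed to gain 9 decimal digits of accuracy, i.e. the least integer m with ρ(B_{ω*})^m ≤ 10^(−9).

B_J for the 153×153 system has eigenvalues cos(kπ/154); ρ_J = cos(π/154) = 0.9997919.
√(1−ρ_J²) = |sin(π/154)| = 0.0203985
ω* = 2 / (1 + 0.0203985) = 2 / 1.0203985 ≈ 1.9600186.
ρ(B_{ω*}) = ω*−1 = 0.9600186
ρ_SOR^m ≤ 10^(−9) ⇔ m ≥ 9·ln10/(−ln 0.9600186) = 20.7233/0.0408026 = 507.892; m = ⌈507.892⌉ = 508.

m = 508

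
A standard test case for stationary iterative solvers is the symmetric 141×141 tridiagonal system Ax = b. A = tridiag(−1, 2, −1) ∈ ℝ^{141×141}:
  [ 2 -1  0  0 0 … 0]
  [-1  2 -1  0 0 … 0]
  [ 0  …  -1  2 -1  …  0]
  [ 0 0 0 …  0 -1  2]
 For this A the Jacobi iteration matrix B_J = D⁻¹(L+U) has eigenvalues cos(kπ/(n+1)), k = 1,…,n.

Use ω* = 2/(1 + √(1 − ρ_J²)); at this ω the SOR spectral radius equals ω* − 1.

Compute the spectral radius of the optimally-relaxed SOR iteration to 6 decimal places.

[ρ_J] n=141: ρ(B_J) = cos(π/(n+1)) = cos(π/142) = 0.999755.
1 − cos²(π/142) = sin²(π/142) ⇒ √(1−ρ_J²) = sin(π/142) = 0.0221221.
ω* = 2 / (1 + 0.0221221) = 2 / 1.0221221 ≈ 1.956713.
and ρ(B_{ω*}) = 1.956713 − 1 = 0.956713.

ρ_SOR = 0.956713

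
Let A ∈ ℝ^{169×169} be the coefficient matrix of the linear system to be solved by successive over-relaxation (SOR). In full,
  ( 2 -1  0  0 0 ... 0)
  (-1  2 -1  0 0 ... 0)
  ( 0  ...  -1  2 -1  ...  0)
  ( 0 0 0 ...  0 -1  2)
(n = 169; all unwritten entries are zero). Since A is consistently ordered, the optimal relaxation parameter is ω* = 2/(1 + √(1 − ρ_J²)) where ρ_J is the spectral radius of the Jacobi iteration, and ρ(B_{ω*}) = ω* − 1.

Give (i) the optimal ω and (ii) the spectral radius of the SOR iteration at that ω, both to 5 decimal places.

ω* = 1.96371, ρ_SOR = 0.96371

B_J for the 169×169 system has eigenvalues cos(kπ/170); ρ_J = cos(π/170) = 0.99983.
√(1−ρ_J²) = |sin(π/170)| = 0.018479
So ω* = 2/1.018479 = 1.96371 (Young).
and ρ(B_{ω*}) = 1.96371 − 1 = 0.96371.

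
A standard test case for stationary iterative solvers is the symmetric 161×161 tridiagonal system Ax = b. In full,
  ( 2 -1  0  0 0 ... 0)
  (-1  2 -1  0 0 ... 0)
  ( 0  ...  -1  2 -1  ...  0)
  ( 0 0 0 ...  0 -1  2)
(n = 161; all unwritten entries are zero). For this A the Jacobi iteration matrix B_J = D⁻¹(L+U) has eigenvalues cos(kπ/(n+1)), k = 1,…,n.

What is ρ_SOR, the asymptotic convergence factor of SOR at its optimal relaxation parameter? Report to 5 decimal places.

ρ_SOR = 0.96196

spectrum of D⁻¹(L+U) = {cos(kπ/162) : 1≤k≤161}; ρ_J = cos(π/162) = 0.99981.
√(1 − cos²(π/162)) = sin(π/162) ≈ 0.019391.
ω* = 2 / (1 + 0.019391) = 2 / 1.019391 ≈ 1.96196.
At ω = 1.96196 every |λ(B_ω)| = ω−1, so ρ_SOR = 0.96196.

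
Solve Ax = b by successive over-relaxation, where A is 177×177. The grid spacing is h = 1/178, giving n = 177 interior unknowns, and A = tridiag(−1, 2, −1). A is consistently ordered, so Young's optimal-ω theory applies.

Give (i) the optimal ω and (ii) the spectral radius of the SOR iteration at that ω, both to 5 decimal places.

ω* = 1.96532, ρ_SOR = 0.96532

spectrum of D⁻¹(L+U) = {cos(kπ/178) : 1≤k≤177}; ρ_J = cos(π/178) = 0.99984.
√(1−ρ_J²) = |sin(π/178)| = 0.017648
So ω* = 2/1.017648 = 1.96532 (Young).
ρ_SOR = ω* − 1 ≈ 0.96532.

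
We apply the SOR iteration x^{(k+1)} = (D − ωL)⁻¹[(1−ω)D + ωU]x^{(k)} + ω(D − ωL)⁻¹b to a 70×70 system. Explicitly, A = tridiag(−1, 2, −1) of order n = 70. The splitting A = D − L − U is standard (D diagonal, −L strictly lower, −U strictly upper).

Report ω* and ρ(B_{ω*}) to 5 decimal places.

ω* = 1.91528, ρ_SOR = 0.91528

n=70: λ(B_J) = 1 − λ(A)/2 = cos(kπ/71); k=1 gives ρ_J = 0.99902.
√(1−ρ_J²) = |sin(π/71)| = 0.044233
[ω*] 2 ÷ (1 + 0.044233) = 2 ÷ 1.044233 = 1.91528.
ρ(B_{ω*}) = ω*−1 = 0.91528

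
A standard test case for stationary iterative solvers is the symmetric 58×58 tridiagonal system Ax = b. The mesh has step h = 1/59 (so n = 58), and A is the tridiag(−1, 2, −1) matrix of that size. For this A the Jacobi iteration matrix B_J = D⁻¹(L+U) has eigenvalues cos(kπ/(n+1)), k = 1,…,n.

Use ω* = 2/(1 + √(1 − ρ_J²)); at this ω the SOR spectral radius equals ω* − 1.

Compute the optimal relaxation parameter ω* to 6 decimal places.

ω* = 1.898935

½·tridiag(1,0,1) at n=58: λ_k = cos(kπ/59); max |λ| at k=1 ⇒ ρ_J = cos(π/59) ≈ 0.998583.
√(1−ρ_J²) = |sin(π/59)| = 0.0532222
So ω* = 2/1.0532222 = 1.898935 (Young).
ρ_SOR = ω* − 1 ≈ 0.898935.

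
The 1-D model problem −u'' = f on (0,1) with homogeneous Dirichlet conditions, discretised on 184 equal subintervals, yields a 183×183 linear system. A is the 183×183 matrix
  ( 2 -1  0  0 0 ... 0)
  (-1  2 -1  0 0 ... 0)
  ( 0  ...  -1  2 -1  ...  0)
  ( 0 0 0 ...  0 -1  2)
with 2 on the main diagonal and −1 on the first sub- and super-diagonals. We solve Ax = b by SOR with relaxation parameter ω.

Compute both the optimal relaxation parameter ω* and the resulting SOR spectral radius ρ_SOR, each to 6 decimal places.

ω* = 1.966427, ρ_SOR = 0.966427

[ρ_J] n=183: ρ(B_J) = cos(π/(n+1)) = cos(π/184) = 0.999854.
√(1−ρ_J²) simplifies to sin(π/184) = 0.0170730.
Then 2/(1+√(1−ρ_J²)) = 2/(1+0.0170730); ω* = 2/1.0170730 = 1.966427.
ρ(B_{ω*}) = ω*−1 = 0.966427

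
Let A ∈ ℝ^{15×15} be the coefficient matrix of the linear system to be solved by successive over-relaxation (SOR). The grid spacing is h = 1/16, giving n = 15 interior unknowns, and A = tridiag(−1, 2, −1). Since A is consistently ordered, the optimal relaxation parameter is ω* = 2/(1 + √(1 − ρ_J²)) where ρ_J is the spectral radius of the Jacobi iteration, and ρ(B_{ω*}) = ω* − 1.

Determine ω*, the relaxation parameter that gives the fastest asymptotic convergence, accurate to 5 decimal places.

With n=15, ρ(Jacobi) = cos(π/16) = 0.98079.
√(1−ρ_J²) simplifies to sin(π/16) = 0.195090.
ω* = 2/(1 + 0.195090) = 2/1.195090 = 1.67351.
At ω = 1.67351 every |λ(B_ω)| = ω−1, so ρ_SOR = 0.67351.

ω* = 1.67351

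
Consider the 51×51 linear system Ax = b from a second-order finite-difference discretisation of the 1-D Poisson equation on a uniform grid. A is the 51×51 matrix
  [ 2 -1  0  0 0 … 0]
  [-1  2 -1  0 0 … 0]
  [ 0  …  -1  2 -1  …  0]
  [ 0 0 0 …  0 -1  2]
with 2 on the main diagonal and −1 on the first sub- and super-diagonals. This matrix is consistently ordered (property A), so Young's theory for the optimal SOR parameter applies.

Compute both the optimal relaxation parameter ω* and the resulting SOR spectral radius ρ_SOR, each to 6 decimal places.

B_J for the 51×51 system has eigenvalues cos(kπ/52); ρ_J = cos(π/52) = 0.998176.
root = sin(π/52) = 0.0603785  (since 1−cos² = sin²).
Young: ω* = 2/(1+√(1−ρ_J²)) = 2/(1+0.0603785) = 2/1.0603785 = 1.886119.
and ρ(B_{ω*}) = 1.886119 − 1 = 0.886119.

ω* = 1.886119, ρ_SOR = 0.886119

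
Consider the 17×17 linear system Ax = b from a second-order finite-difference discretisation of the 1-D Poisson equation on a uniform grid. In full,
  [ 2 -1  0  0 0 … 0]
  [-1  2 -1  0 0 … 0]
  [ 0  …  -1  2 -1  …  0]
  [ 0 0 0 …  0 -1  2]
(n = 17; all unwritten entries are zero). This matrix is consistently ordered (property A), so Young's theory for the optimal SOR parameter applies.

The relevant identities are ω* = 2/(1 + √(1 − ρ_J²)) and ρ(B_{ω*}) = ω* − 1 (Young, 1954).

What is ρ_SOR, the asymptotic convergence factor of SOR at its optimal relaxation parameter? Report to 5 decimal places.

ρ_SOR = 0.70409

n=17: λ(B_J) = 1 − λ(A)/2 = cos(kπ/18); k=1 gives ρ_J = 0.98481.
1 − cos²(π/18) = sin²(π/18) ⇒ √(1−ρ_J²) = sin(π/18) = 0.173648.
So ω* = 2/1.173648 = 1.70409 (Young).
At ω = 1.70409 every |λ(B_ω)| = ω−1, so ρ_SOR = 0.70409.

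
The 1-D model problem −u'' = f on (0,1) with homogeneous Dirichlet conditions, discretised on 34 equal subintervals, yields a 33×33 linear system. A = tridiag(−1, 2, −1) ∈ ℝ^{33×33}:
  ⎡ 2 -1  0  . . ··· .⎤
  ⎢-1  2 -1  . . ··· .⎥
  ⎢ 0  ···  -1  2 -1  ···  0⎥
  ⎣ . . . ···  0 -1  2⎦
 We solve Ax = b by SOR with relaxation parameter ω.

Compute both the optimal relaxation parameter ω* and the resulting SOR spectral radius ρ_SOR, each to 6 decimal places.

ω* = 1.831052, ρ_SOR = 0.831052

With n=33, ρ(Jacobi) = cos(π/34) = 0.995734.
√(1 − cos²(π/34)) = sin(π/34) ≈ 0.0922684.
Young: ω* = 2/(1+√(1−ρ_J²)) = 2/(1+0.0922684) = 2/1.0922684 = 1.831052.
ρ_SOR = ω* − 1 ≈ 0.831052.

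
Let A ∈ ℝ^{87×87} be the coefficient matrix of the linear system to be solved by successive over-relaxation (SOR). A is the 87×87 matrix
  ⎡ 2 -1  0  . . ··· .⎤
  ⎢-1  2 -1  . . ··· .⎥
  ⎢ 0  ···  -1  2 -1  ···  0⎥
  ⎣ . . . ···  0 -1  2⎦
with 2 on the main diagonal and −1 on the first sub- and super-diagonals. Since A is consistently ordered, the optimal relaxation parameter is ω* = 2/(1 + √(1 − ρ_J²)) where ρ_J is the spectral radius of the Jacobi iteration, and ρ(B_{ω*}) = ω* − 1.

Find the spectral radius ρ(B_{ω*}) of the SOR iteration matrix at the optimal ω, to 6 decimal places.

ρ_SOR = 0.931075

With n=87, ρ(Jacobi) = cos(π/88) = 0.999363.
√(1−ρ_J²) simplifies to sin(π/88) = 0.0356923.
Young: ω* = 2/(1+√(1−ρ_J²)) = 2/(1+0.0356923) = 2/1.0356923 = 1.931075.
Hence ρ(B_{ω*}) = 1.931075 − 1 = 0.931075.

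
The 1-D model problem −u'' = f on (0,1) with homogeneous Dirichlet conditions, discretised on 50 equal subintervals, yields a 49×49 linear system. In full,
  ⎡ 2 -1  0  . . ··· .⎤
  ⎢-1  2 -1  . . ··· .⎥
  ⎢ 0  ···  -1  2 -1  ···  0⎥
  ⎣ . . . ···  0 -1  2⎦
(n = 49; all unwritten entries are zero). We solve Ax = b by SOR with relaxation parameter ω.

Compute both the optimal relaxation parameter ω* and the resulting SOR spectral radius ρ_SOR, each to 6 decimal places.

ω* = 1.881838, ρ_SOR = 0.881838

spectrum of D⁻¹(L+U) = {cos(kπ/50) : 1≤k≤49}; ρ_J = cos(π/50) = 0.998027.
root = sin(π/50) = 0.0627905  (since 1−cos² = sin²).
So ω* = 2/1.0627905 = 1.881838 (Young).
and ρ(B_{ω*}) = 1.881838 − 1 = 0.881838.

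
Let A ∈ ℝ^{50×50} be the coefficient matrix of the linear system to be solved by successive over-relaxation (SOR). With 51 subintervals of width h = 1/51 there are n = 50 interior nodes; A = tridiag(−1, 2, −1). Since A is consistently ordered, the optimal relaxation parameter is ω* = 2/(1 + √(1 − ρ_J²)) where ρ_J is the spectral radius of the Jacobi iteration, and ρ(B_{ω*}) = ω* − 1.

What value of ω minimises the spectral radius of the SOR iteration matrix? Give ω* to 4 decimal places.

ω* = 1.8840

½·tridiag(1,0,1) at n=50: λ_k = cos(kπ/51); max |λ| at k=1 ⇒ ρ_J = cos(π/51) ≈ 0.9981.
√(1−ρ_J²) = |sin(π/51)| = 0.06156
ω* = 2/(1 + 0.06156) = 2/1.06156 = 1.8840.
ρ(B_{ω*}) = ω*−1 = 0.8840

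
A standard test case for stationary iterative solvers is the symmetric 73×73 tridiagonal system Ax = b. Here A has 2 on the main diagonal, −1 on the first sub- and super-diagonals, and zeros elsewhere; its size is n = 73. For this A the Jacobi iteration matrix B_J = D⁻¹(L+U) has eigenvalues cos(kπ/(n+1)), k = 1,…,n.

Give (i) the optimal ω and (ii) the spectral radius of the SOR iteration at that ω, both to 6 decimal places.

½·tridiag(1,0,1) at n=73: λ_k = cos(kπ/74); max |λ| at k=1 ⇒ ρ_J = cos(π/74) ≈ 0.999099.
√(1 − cos²(π/74)) = sin(π/74) ≈ 0.0424412.
ω* = 2/(1+0.0424412) = 1.918573
and ρ(B_{ω*}) = 1.918573 − 1 = 0.918573.

ω* = 1.918573, ρ_SOR = 0.918573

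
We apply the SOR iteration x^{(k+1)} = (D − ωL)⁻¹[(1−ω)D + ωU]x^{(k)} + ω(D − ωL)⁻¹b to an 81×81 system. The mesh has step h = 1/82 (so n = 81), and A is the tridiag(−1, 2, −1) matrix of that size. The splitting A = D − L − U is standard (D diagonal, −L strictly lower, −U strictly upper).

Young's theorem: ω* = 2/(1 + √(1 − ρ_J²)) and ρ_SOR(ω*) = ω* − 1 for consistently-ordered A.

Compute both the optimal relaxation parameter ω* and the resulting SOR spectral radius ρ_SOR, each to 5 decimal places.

[ρ_J] n=81: ρ(B_J) = cos(π/(n+1)) = cos(π/82) = 0.99927.
1 − cos²(π/82) = sin²(π/82) ⇒ √(1−ρ_J²) = sin(π/82) = 0.038303.
ω* = 2 / (1 + 0.038303) = 2 / 1.038303 ≈ 1.92622.
At ω = 1.92622 every |λ(B_ω)| = ω−1, so ρ_SOR = 0.92622.

ω* = 1.92622, ρ_SOR = 0.92622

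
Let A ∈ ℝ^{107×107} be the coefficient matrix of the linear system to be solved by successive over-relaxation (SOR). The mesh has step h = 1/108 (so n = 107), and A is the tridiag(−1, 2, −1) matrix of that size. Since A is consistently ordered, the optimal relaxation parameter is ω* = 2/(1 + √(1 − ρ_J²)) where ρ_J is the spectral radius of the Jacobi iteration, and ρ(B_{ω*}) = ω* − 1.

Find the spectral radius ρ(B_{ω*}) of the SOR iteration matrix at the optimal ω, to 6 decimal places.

B_J for the 107×107 system has eigenvalues cos(kπ/108); ρ_J = cos(π/108) = 0.999577.
1 − cos²(π/108) = sin²(π/108) ⇒ √(1−ρ_J²) = sin(π/108) = 0.0290847.
So ω* = 2/1.0290847 = 1.943475 (Young).
and ρ(B_{ω*}) = 1.943475 − 1 = 0.943475.

ρ_SOR = 0.943475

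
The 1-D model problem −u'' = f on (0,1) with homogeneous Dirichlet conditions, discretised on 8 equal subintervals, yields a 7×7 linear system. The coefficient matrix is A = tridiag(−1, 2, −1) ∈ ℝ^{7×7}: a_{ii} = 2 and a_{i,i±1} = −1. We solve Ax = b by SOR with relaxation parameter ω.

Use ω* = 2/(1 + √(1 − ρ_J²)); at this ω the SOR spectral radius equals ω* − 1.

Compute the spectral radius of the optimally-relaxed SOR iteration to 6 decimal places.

½·tridiag(1,0,1) at n=7: λ_k = cos(kπ/8); max |λ| at k=1 ⇒ ρ_J = cos(π/8) ≈ 0.923880.
√(1−ρ_J²) = |sin(π/8)| = 0.3826834
So ω* = 2/1.3826834 = 1.446463 (Young).
ρ_SOR = ω* − 1 = 1.446463 − 1 = 0.446463.

ρ_SOR = 0.446463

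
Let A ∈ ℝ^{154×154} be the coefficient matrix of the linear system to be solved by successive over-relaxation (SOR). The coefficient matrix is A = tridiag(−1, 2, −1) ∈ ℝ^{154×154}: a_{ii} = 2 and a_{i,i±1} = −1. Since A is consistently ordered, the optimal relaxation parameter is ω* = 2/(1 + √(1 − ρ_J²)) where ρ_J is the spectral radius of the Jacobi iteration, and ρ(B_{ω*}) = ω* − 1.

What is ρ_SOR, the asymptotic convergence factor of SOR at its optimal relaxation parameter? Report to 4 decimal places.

ρ_SOR = 0.9603

spectrum of D⁻¹(L+U) = {cos(kπ/155) : 1≤k≤154}; ρ_J = cos(π/155) = 0.9998.
root = sin(π/155) = 0.02027  (since 1−cos² = sin²).
ω* = 2/(1+0.02027) = 1.9603
Hence ρ(B_{ω*}) = 1.9603 − 1 = 0.9603.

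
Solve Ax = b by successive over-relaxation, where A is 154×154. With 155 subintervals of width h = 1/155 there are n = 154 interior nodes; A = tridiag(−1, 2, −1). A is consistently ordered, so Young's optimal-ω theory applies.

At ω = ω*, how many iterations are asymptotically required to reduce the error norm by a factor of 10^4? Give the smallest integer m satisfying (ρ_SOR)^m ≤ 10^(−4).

n=154: λ(B_J) = 1 − λ(A)/2 = cos(kπ/155); k=1 gives ρ_J = 0.9997946.
√(1 − cos²(π/155)) = sin(π/155) ≈ 0.0202670.
ω* = 2/(1+0.0202670) = 1.9602712
ρ_SOR = ω* − 1 ≈ 0.9602712.
Need (0.9602712)^m ≤ 10^(−4): m ≥ 4·ln10/|ln 0.9602712| = 9.21034/0.0405395 = 227.194 ⇒ m = 228.

m = 228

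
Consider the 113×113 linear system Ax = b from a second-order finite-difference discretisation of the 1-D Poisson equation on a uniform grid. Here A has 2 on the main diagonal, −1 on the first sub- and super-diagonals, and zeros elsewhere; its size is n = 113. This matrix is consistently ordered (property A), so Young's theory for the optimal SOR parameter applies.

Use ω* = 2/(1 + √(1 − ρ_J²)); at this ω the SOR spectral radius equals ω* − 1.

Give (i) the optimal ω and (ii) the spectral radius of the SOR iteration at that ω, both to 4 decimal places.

[ρ_J] n=113: ρ(B_J) = cos(π/(n+1)) = cos(π/114) = 0.9996.
root = sin(π/114) = 0.02755  (since 1−cos² = sin²).
Young: ω* = 2/(1+√(1−ρ_J²)) = 2/(1+0.02755) = 2/1.02755 = 1.9464.
ρ(B_{ω*}) = ω*−1 = 0.9464

ω* = 1.9464, ρ_SOR = 0.9464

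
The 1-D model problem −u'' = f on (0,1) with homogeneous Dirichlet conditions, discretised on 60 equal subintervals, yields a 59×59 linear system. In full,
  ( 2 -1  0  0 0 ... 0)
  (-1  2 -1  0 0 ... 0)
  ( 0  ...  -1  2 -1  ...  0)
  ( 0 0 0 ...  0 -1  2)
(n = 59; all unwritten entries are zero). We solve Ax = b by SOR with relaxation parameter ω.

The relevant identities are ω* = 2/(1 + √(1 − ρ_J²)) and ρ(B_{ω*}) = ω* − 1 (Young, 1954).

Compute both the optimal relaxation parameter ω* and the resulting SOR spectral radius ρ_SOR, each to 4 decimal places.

ω* = 1.9005, ρ_SOR = 0.9005

With n=59, ρ(Jacobi) = cos(π/60) = 0.9986.
√(1 − cos²(π/60)) = sin(π/60) ≈ 0.05234.
Young: ω* = 2/(1+√(1−ρ_J²)) = 2/(1+0.05234) = 2/1.05234 = 1.9005.
At ω = 1.9005 every |λ(B_ω)| = ω−1, so ρ_SOR = 0.9005.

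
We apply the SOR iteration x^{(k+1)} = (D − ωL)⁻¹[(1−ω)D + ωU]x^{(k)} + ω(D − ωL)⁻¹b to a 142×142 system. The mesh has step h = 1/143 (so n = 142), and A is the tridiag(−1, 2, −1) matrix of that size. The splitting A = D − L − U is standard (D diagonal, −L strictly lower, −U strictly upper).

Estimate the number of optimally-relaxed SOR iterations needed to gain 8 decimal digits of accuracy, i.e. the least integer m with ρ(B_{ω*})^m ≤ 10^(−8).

With n=142, ρ(Jacobi) = cos(π/143) = 0.9997587.
√(1−ρ_J²) simplifies to sin(π/143) = 0.0219674.
ω* = 2 / (1 + 0.0219674) = 2 / 1.0219674 ≈ 1.9570096.
ρ(B_{ω*}) = ω*−1 = 0.9570096
ρ_SOR^m ≤ 10^(−8) ⇔ m ≥ 8·ln10/(−ln 0.9570096) = 18.4207/0.0439419 = 419.206; m = ⌈419.206⌉ = 420.

m = 420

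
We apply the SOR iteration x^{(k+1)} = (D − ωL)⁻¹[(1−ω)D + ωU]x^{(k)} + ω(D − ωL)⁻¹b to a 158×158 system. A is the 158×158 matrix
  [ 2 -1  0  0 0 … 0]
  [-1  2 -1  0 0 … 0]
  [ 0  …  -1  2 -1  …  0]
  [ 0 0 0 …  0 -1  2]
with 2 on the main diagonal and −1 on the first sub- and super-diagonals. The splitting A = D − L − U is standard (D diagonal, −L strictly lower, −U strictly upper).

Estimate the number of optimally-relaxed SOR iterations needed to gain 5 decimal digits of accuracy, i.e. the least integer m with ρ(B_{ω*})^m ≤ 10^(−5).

B_J for the 158×158 system has eigenvalues cos(kπ/159); ρ_J = cos(π/159) = 0.9998048.
√(1 − cos²(π/159)) = sin(π/159) ≈ 0.0197572.
Young: ω* = 2/(1+√(1−ρ_J²)) = 2/(1+0.0197572) = 2/1.0197572 = 1.9612512.
ρ(B_{ω*}) = ω*−1 = 0.9612512
For 5 digits: m = 5·ln10 / (−ln 0.9612512) = 11.5129/0.0395195 = 291.322; round up → m = 292.

m = 292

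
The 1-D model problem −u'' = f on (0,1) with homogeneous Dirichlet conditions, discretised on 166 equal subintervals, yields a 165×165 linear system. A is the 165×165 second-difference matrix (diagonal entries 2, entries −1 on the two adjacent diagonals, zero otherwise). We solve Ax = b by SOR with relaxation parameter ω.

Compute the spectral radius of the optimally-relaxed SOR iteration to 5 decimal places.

B_J for the 165×165 system has eigenvalues cos(kπ/166); ρ_J = cos(π/166) = 0.99982.
√(1 − cos²(π/166)) = sin(π/166) ≈ 0.018924.
ω* = 2/(1 + 0.018924) = 2/1.018924 = 1.96285.
and ρ(B_{ω*}) = 1.96285 − 1 = 0.96285.

ρ_SOR = 0.96285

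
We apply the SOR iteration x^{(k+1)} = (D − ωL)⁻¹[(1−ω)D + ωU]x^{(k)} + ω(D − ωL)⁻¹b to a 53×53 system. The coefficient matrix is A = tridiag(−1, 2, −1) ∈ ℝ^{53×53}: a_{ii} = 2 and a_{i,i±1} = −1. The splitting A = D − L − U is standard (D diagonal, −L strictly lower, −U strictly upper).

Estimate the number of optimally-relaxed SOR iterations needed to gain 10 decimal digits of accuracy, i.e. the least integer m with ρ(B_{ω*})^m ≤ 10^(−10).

m = 198

[ρ_J] n=53: ρ(B_J) = cos(π/(n+1)) = cos(π/54) = 0.9983082.
√(1−ρ_J²) = |sin(π/54)| = 0.0581448
ω* = 2/(1+0.0581448) = 1.8901005
and ρ(B_{ω*}) = 1.8901005 − 1 = 0.8901005.
Need (0.8901005)^m ≤ 10^(−10): m ≥ 10·ln10/|ln 0.8901005| = 23.0259/0.116421 = 197.781 ⇒ m = 198.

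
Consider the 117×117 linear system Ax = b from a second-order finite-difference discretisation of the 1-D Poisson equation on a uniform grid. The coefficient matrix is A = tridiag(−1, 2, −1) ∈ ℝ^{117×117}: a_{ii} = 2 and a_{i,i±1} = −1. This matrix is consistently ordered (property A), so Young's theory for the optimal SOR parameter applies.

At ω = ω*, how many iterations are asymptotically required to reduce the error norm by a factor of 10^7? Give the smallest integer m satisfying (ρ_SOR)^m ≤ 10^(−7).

spectrum of D⁻¹(L+U) = {cos(kπ/118) : 1≤k≤117}; ρ_J = cos(π/118) = 0.9996456.
√(1 − cos²(π/118)) = sin(π/118) ≈ 0.0266205.
Then 2/(1+√(1−ρ_J²)) = 2/(1+0.0266205); ω* = 2/1.0266205 = 1.9481396.
and ρ(B_{ω*}) = 1.9481396 − 1 = 0.9481396.
(0.9481396)^m ≤ 10^{−7}  ⇒  m·ln(0.9481396) ≤ −7·ln10  ⇒  m ≥ 302.667  ⇒  m = 303

m = 303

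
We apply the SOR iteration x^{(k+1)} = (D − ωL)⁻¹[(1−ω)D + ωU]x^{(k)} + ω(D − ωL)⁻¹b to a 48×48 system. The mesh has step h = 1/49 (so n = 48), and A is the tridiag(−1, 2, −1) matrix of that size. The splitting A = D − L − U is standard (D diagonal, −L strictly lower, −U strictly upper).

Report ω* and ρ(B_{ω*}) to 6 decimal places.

ω* = 1.879575, ρ_SOR = 0.879575

With n=48, ρ(Jacobi) = cos(π/49) = 0.997945.
√(1 − cos²(π/49)) = sin(π/49) ≈ 0.0640702.
Then 2/(1+√(1−ρ_J²)) = 2/(1+0.0640702); ω* = 2/1.0640702 = 1.879575.
ρ_SOR = ω* − 1 ≈ 0.879575.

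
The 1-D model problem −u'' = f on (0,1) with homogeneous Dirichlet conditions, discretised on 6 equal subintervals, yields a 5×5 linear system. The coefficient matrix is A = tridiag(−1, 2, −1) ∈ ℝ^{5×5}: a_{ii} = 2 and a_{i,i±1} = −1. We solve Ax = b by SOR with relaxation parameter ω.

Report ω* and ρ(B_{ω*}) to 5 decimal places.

ω* = 1.33333, ρ_SOR = 0.33333

n=5: λ(B_J) = 1 − λ(A)/2 = cos(kπ/6); k=1 gives ρ_J = 0.86603.
root = sin(π/6) = 0.500000  (since 1−cos² = sin²).
[ω*] 2 ÷ (1 + 0.500000) = 2 ÷ 1.500000 = 1.33333.
[ρ_SOR] ω* − 1 = 0.33333.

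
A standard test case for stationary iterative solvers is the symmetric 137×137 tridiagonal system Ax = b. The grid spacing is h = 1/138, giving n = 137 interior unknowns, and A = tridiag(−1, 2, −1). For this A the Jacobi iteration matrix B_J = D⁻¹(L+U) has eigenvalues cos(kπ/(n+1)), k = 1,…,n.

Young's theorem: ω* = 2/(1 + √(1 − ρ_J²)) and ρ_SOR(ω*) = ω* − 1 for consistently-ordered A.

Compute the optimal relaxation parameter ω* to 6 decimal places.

[ρ_J] n=137: ρ(B_J) = cos(π/(n+1)) = cos(π/138) = 0.999741.
1 − cos²(π/138) = sin²(π/138) ⇒ √(1−ρ_J²) = sin(π/138) = 0.0227632.
ω* = 2/(1+0.0227632) = 1.955487
ρ_SOR = ω* − 1 ≈ 0.955487.

ω* = 1.955487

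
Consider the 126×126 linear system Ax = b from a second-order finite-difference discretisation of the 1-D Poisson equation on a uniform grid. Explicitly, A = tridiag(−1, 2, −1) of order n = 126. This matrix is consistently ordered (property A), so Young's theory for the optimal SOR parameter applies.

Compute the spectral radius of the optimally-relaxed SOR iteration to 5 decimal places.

ρ_SOR = 0.95173

[ρ_J] n=126: ρ(B_J) = cos(π/(n+1)) = cos(π/127) = 0.99969.
√(1−ρ_J²) = |sin(π/127)| = 0.024734
ω* = 2/(1+0.024734) = 1.95173
ρ_SOR = ω* − 1 = 1.95173 − 1 = 0.95173.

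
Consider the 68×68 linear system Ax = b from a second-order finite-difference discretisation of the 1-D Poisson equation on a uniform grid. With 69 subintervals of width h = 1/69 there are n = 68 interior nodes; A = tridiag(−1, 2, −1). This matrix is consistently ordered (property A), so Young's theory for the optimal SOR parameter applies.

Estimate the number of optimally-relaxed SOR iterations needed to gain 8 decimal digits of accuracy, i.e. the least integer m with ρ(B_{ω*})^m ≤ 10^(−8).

[ρ_J] n=68: ρ(B_J) = cos(π/(n+1)) = cos(π/69) = 0.9989637.
√(1−ρ_J²) simplifies to sin(π/69) = 0.0455146.
So ω* = 2/1.0455146 = 1.9129336 (Young).
[ρ_SOR] ω* − 1 = 0.9129336.
Need (0.9129336)^m ≤ 10^(−8): m ≥ 8·ln10/|ln 0.9129336| = 18.4207/0.0910921 = 202.221 ⇒ m = 203.

m = 203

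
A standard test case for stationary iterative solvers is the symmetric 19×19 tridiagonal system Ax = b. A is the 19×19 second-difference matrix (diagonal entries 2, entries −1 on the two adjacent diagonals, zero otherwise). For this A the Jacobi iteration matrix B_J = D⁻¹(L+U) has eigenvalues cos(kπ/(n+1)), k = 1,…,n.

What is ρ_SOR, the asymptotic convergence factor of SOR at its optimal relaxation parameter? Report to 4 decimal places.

n=19: λ(B_J) = 1 − λ(A)/2 = cos(kπ/20); k=1 gives ρ_J = 0.9877.
√(1−ρ_J²) = |sin(π/20)| = 0.15643
Young: ω* = 2/(1+√(1−ρ_J²)) = 2/(1+0.15643) = 2/1.15643 = 1.7295.
Hence ρ(B_{ω*}) = 1.7295 − 1 = 0.7295.

ρ_SOR = 0.7295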